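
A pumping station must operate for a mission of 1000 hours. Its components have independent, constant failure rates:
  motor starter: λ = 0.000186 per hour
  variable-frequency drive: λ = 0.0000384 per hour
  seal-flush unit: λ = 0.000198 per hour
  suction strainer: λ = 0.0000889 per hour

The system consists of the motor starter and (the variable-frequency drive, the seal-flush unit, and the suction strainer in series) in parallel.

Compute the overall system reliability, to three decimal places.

0.953

R(motor starter) = exp(−0.000186 × 1000) = 0.83027
R(variable-frequency drive) = exp(−0.0000384 × 1000) = 0.96233
R(seal-flush unit) = exp(−0.000198 × 1000) = 0.82037
R(suction strainer) = exp(−0.0000889 × 1000) = 0.91494
Series (variable-frequency drive, seal-flush unit, and suction strainer): 0.96233 × 0.82037 × 0.91494 = 0.72231
Parallel (motor starter and [0.72231]): 1 − (1 − 0.83027)(1 − 0.72231) = 0.953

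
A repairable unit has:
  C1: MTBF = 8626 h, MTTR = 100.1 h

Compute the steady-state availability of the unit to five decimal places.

A(C1) = MTBF/(MTBF+MTTR) = 8626/(8626+100.1) = 0.98853

0.98853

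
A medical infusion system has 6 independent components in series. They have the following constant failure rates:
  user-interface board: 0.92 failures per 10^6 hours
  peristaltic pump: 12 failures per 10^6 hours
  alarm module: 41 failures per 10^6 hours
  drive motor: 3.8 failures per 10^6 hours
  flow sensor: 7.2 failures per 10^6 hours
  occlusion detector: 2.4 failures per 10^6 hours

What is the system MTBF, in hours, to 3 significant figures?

Series of exponential components: λ_sys = Σ λ_i
λ_sys = 0.00000092 + 0.000012 + 0.000041 + 0.0000038 + 0.0000072 + 0.0000024 = 6.7320e-05 /h
MTBF = 1 / λ_sys = 14900 h

14900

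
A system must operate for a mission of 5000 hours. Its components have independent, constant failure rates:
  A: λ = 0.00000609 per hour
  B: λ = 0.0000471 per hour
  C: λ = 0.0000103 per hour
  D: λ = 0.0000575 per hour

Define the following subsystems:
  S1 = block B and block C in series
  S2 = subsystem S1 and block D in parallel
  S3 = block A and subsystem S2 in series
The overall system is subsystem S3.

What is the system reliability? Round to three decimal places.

0.910

R(A) = exp(−0.00000609 × 5000) = 0.97001
R(B) = exp(−0.0000471 × 5000) = 0.79018
R(C) = exp(−0.0000103 × 5000) = 0.94980
R(D) = exp(−0.0000575 × 5000) = 0.75014
Series (B and C): 0.79018 × 0.94980 = 0.75051
Parallel ([0.75051] and D): 1 − (1 − 0.75051)(1 − 0.75014) = 0.93766
Series (A and [0.93766]): 0.97001 × 0.93766 = 0.910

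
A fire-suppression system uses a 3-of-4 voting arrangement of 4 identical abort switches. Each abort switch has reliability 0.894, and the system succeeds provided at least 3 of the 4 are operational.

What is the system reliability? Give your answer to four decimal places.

0.9417

R = Σ_{i=3}^{4} C(4,i) p^i (1−p)^{4−i} with p = 0.894
C(4,3)·0.894^3·0.106^1 = 0.302955
C(4,4)·0.894^4·0.106^0 = 0.638778
Sum = 0.9417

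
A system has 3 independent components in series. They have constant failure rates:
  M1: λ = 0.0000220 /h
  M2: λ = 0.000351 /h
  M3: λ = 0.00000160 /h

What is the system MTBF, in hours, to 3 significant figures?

Series of exponential components: λ_sys = Σ λ_i
λ_sys = 0.0000220 + 0.000351 + 0.00000160 = 3.7460e-04 /h
MTBF = 1 / λ_sys = 2670 h

2670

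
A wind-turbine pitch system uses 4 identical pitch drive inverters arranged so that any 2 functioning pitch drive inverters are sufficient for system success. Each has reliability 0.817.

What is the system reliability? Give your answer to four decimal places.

0.9789

R = Σ_{i=2}^{4} C(4,i) p^i (1−p)^{4−i} with p = 0.817
C(4,2)·0.817^2·0.183^2 = 0.134121
C(4,3)·0.817^3·0.183^1 = 0.399188
C(4,4)·0.817^4·0.183^0 = 0.445542
Sum = 0.9789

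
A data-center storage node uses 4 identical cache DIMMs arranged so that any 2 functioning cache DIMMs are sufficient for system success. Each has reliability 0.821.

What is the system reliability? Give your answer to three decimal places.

0.980

R = Σ_{i=2}^{4} C(4,i) p^i (1−p)^{4−i} with p = 0.821
C(4,2)·0.821^2·0.179^2 = 0.12958
C(4,3)·0.821^3·0.179^1 = 0.39623
C(4,4)·0.821^4·0.179^0 = 0.45433
Sum = 0.980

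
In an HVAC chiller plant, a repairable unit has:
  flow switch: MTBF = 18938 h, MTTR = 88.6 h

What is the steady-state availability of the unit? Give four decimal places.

A(flow switch) = MTBF/(MTBF+MTTR) = 18938/(18938+88.6) = 0.9953

0.9953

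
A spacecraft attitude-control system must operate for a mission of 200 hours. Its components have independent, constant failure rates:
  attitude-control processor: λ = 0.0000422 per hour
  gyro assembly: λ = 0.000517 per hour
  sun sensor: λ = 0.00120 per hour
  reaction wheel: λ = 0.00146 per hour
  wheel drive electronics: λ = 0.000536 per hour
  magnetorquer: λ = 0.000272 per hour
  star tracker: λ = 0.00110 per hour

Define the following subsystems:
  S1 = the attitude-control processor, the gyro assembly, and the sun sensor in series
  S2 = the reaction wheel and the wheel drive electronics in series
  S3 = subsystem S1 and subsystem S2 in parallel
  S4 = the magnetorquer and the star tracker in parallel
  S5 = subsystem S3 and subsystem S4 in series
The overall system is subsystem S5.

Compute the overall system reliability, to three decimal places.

R(attitude-control processor) = exp(−0.0000422 × 200) = 0.99160
R(gyro assembly) = exp(−0.000517 × 200) = 0.90177
R(sun sensor) = exp(−0.00120 × 200) = 0.78663
R(reaction wheel) = exp(−0.00146 × 200) = 0.74677
R(wheel drive electronics) = exp(−0.000536 × 200) = 0.89835
R(magnetorquer) = exp(−0.000272 × 200) = 0.94705
R(star tracker) = exp(−0.00110 × 200) = 0.80252
Series (attitude-control processor, gyro assembly, and sun sensor): 0.99160 × 0.90177 × 0.78663 = 0.70340
Series (reaction wheel and wheel drive electronics): 0.74677 × 0.89835 = 0.67086
Parallel ([0.70340] and [0.67086]): 1 − (1 − 0.70340)(1 − 0.67086) = 0.90238
Parallel (magnetorquer and star tracker): 1 − (1 − 0.94705)(1 − 0.80252) = 0.98954
Series ([0.90238] and [0.98954]): 0.90238 × 0.98954 = 0.893

0.893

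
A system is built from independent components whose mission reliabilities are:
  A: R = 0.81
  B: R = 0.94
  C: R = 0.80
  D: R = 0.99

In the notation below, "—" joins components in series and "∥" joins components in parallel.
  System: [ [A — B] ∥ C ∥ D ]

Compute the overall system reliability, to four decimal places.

0.9995

Series (A and B): 0.810000 × 0.940000 = 0.761400
Parallel ([0.761400], C, and D): 1 − (1 − 0.761400)(1 − 0.800000)(1 − 0.990000) = 0.9995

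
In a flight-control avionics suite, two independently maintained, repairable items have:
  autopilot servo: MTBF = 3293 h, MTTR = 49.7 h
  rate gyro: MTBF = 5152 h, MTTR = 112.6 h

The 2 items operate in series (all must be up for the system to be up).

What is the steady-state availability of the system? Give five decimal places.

0.96406

A(autopilot servo) = MTBF/(MTBF+MTTR) = 3293/(3293+49.7) = 0.985132
A(rate gyro) = MTBF/(MTBF+MTTR) = 5152/(5152+112.6) = 0.978612
Series availability: 0.985132 × 0.978612 = 0.96406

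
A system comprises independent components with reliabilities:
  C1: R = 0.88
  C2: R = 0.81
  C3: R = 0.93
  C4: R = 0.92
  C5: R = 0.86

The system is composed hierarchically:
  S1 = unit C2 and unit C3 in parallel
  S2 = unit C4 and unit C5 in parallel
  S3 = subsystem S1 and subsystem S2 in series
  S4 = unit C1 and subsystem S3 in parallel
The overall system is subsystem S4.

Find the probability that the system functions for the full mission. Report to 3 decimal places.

Parallel (C2 and C3): 1 − (1 − 0.81000)(1 − 0.93000) = 0.98670
Parallel (C4 and C5): 1 − (1 − 0.92000)(1 − 0.86000) = 0.98880
Series ([0.98670] and [0.98880]): 0.98670 × 0.98880 = 0.97565
Parallel (C1 and [0.97565]): 1 − (1 − 0.88000)(1 − 0.97565) = 0.997

0.997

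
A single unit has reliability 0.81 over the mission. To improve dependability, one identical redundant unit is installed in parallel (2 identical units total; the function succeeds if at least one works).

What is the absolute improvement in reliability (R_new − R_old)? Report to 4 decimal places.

R_before = 0.81
R_after = 1 − (1 − 0.81)^2 = 0.9639
ΔR = 0.9639 − 0.81 = 0.1539

0.1539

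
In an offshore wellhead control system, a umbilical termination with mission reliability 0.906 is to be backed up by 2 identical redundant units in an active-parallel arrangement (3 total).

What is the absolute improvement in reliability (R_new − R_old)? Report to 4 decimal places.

R_before = 0.906
R_after = 1 − (1 − 0.906)^3 = 0.9992
ΔR = 0.9992 − 0.906 = 0.0932

0.0932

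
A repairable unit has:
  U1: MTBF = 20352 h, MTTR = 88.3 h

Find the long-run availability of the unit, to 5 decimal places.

A(U1) = MTBF/(MTBF+MTTR) = 20352/(20352+88.3) = 0.99568

0.99568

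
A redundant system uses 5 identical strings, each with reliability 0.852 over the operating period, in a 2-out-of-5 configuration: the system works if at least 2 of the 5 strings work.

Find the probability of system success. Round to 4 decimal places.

0.9979

R = Σ_{i=2}^{5} C(5,i) p^i (1−p)^{5−i} with p = 0.852
C(5,2)·0.852^2·0.148^3 = 0.023532
C(5,3)·0.852^3·0.148^2 = 0.135470
C(5,4)·0.852^4·0.148^1 = 0.389933
C(5,5)·0.852^5·0.148^0 = 0.448950
Sum = 0.9979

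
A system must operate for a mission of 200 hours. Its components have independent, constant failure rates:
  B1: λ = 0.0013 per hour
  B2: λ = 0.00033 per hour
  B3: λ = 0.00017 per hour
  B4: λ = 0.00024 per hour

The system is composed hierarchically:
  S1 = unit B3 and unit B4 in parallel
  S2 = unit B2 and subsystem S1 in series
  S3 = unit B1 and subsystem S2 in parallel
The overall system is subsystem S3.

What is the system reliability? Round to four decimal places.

R(B1) = exp(−0.0013 × 200) = 0.771052
R(B2) = exp(−0.00033 × 200) = 0.936131
R(B3) = exp(−0.00017 × 200) = 0.966572
R(B4) = exp(−0.00024 × 200) = 0.953134
Parallel (B3 and B4): 1 − (1 − 0.966572)(1 − 0.953134) = 0.998433
Series (B2 and [0.998433]): 0.936131 × 0.998433 = 0.934664
Parallel (B1 and [0.934664]): 1 − (1 − 0.771052)(1 − 0.934664) = 0.9850

0.9850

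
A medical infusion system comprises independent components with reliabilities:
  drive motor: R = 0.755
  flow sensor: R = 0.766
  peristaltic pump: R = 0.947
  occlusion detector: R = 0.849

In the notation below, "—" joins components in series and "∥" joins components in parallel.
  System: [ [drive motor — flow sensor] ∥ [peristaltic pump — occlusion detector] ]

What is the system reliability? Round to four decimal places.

0.9174

Series (drive motor and flow sensor): 0.755000 × 0.766000 = 0.578330
Series (peristaltic pump and occlusion detector): 0.947000 × 0.849000 = 0.804003
Parallel ([0.578330] and [0.804003]): 1 − (1 − 0.578330)(1 − 0.804003) = 0.9174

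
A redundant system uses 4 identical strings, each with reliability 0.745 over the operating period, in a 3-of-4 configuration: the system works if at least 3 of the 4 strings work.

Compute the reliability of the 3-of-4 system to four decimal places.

0.7298

R = Σ_{i=3}^{4} C(4,i) p^i (1−p)^{4−i} with p = 0.745
C(4,3)·0.745^3·0.255^1 = 0.421763
C(4,4)·0.745^4·0.255^0 = 0.308053
Sum = 0.7298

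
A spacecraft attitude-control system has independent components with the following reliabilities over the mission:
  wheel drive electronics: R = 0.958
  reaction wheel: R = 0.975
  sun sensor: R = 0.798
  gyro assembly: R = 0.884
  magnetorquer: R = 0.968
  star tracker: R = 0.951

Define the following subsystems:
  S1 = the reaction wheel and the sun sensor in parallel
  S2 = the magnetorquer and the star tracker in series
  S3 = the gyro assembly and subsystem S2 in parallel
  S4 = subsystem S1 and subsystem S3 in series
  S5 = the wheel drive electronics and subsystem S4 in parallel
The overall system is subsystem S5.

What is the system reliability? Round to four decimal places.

Parallel (reaction wheel and sun sensor): 1 − (1 − 0.975000)(1 − 0.798000) = 0.994950
Series (magnetorquer and star tracker): 0.968000 × 0.951000 = 0.920568
Parallel (gyro assembly and [0.920568]): 1 − (1 − 0.884000)(1 − 0.920568) = 0.990786
Series ([0.994950] and [0.990786]): 0.994950 × 0.990786 = 0.985783
Parallel (wheel drive electronics and [0.985783]): 1 − (1 − 0.958000)(1 − 0.985783) = 0.9994

0.9994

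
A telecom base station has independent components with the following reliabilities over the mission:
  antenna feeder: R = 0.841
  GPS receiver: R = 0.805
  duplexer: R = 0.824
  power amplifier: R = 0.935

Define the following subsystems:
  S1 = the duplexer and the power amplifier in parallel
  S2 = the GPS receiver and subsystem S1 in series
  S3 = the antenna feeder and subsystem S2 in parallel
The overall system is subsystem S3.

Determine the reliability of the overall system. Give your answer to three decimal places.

Parallel (duplexer and power amplifier): 1 − (1 − 0.82400)(1 − 0.93500) = 0.98856
Series (GPS receiver and [0.98856]): 0.80500 × 0.98856 = 0.79579
Parallel (antenna feeder and [0.79579]): 1 − (1 − 0.84100)(1 − 0.79579) = 0.968

0.968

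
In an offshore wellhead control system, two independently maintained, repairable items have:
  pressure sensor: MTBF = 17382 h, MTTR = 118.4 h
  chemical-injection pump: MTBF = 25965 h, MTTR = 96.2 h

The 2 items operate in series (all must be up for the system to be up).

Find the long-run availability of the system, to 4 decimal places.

0.9896

A(pressure sensor) = MTBF/(MTBF+MTTR) = 17382/(17382+118.4) = 0.993234
A(chemical-injection pump) = MTBF/(MTBF+MTTR) = 25965/(25965+96.2) = 0.996309
Series availability: 0.993234 × 0.996309 = 0.9896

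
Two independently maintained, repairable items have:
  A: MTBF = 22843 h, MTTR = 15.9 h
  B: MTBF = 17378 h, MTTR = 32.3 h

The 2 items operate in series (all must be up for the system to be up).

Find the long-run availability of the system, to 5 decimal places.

0.99745

A(A) = MTBF/(MTBF+MTTR) = 22843/(22843+15.9) = 0.999304
A(B) = MTBF/(MTBF+MTTR) = 17378/(17378+32.3) = 0.998145
Series availability: 0.999304 × 0.998145 = 0.99745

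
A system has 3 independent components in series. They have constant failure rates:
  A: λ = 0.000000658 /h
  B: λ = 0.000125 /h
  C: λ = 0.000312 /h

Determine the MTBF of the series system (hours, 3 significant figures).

Series of exponential components: λ_sys = Σ λ_i
λ_sys = 0.000000658 + 0.000125 + 0.000312 = 4.3766e-04 /h
MTBF = 1 / λ_sys = 2280 h

2280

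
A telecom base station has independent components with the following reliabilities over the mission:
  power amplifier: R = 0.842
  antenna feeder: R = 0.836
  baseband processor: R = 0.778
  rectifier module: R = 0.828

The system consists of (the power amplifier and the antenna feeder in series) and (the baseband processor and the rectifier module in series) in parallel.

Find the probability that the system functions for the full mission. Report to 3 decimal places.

0.895

Series (power amplifier and antenna feeder): 0.84200 × 0.83600 = 0.70391
Series (baseband processor and rectifier module): 0.77800 × 0.82800 = 0.64418
Parallel ([0.70391] and [0.64418]): 1 − (1 − 0.70391)(1 − 0.64418) = 0.895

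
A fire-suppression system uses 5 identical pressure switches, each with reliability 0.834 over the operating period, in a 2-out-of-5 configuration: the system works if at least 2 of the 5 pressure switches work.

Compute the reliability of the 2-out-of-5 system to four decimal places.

R = Σ_{i=2}^{5} C(5,i) p^i (1−p)^{5−i} with p = 0.834
C(5,2)·0.834^2·0.166^3 = 0.031817
C(5,3)·0.834^3·0.166^2 = 0.159851
C(5,4)·0.834^4·0.166^1 = 0.401552
C(5,5)·0.834^5·0.166^0 = 0.403488
Sum = 0.9967

0.9967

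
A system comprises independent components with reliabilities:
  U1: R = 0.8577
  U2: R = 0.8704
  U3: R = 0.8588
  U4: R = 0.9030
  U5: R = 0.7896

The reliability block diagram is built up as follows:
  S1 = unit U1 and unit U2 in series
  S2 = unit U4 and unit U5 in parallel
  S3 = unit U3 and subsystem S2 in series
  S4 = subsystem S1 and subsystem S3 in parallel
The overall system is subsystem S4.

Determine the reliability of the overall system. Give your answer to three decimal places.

0.960

Series (U1 and U2): 0.85770 × 0.87040 = 0.74654
Parallel (U4 and U5): 1 − (1 − 0.90300)(1 − 0.78960) = 0.97959
Series (U3 and [0.97959]): 0.85880 × 0.97959 = 0.84127
Parallel ([0.74654] and [0.84127]): 1 − (1 − 0.74654)(1 − 0.84127) = 0.960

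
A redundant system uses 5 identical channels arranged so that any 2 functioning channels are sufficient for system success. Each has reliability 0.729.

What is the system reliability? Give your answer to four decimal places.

R = Σ_{i=2}^{5} C(5,i) p^i (1−p)^{5−i} with p = 0.729
C(5,2)·0.729^2·0.271^3 = 0.105770
C(5,3)·0.729^3·0.271^2 = 0.284525
C(5,4)·0.729^4·0.271^1 = 0.382692
C(5,5)·0.729^5·0.271^0 = 0.205891
Sum = 0.9789

0.9789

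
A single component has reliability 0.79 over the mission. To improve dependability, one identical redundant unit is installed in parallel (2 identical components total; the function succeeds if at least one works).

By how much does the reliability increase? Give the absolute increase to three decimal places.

0.166

R_before = 0.79
R_after = 1 − (1 − 0.79)^2 = 0.956
ΔR = 0.956 − 0.79 = 0.166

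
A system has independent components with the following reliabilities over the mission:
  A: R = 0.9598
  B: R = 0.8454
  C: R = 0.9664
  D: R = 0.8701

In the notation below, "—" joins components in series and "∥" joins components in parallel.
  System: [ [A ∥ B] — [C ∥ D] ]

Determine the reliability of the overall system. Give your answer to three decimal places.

0.989

Parallel (A and B): 1 − (1 − 0.95980)(1 − 0.84540) = 0.99379
Parallel (C and D): 1 − (1 − 0.96640)(1 − 0.87010) = 0.99564
Series ([0.99379] and [0.99564]): 0.99379 × 0.99564 = 0.989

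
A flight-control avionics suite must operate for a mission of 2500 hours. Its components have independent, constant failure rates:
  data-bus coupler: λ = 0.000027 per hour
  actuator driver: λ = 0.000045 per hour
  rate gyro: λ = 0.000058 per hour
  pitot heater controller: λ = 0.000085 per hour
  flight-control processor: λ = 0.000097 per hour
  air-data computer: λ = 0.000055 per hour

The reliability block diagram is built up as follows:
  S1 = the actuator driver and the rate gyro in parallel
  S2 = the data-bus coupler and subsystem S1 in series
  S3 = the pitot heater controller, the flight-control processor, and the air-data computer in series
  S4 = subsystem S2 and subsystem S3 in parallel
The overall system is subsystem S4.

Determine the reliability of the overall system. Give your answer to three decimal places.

0.965

R(data-bus coupler) = exp(−0.000027 × 2500) = 0.93473
R(actuator driver) = exp(−0.000045 × 2500) = 0.89360
R(rate gyro) = exp(−0.000058 × 2500) = 0.86502
R(pitot heater controller) = exp(−0.000085 × 2500) = 0.80856
R(flight-control processor) = exp(−0.000097 × 2500) = 0.78466
R(air-data computer) = exp(−0.000055 × 2500) = 0.87153
Parallel (actuator driver and rate gyro): 1 − (1 − 0.89360)(1 − 0.86502) = 0.98564
Series (data-bus coupler and [0.98564]): 0.93473 × 0.98564 = 0.92131
Series (pitot heater controller, flight-control processor, and air-data computer): 0.80856 × 0.78466 × 0.87153 = 0.55294
Parallel ([0.92131] and [0.55294]): 1 − (1 − 0.92131)(1 − 0.55294) = 0.965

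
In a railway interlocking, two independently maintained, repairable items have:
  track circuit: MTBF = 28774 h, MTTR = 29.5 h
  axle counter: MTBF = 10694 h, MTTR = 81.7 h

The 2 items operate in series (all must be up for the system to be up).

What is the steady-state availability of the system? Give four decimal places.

0.9914

A(track circuit) = MTBF/(MTBF+MTTR) = 28774/(28774+29.5) = 0.998976
A(axle counter) = MTBF/(MTBF+MTTR) = 10694/(10694+81.7) = 0.992418
Series availability: 0.998976 × 0.992418 = 0.9914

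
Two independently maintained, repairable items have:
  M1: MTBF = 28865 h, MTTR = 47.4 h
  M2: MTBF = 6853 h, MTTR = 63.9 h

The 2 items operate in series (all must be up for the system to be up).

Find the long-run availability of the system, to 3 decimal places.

0.989

A(M1) = MTBF/(MTBF+MTTR) = 28865/(28865+47.4) = 0.998361
A(M2) = MTBF/(MTBF+MTTR) = 6853/(6853+63.9) = 0.990762
Series availability: 0.998361 × 0.990762 = 0.989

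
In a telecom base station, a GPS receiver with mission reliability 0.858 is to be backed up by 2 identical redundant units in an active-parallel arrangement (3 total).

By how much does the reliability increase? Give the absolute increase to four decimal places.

0.1391

R_before = 0.858
R_after = 1 − (1 − 0.858)^3 = 0.9971
ΔR = 0.9971 − 0.858 = 0.1391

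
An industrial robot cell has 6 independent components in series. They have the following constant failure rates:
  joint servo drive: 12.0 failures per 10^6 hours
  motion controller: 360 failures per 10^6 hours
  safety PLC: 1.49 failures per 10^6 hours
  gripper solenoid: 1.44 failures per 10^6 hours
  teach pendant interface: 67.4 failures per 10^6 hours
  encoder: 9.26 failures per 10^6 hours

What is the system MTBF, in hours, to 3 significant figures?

2210

Series of exponential components: λ_sys = Σ λ_i
λ_sys = 0.0000120 + 0.000360 + 0.00000149 + 0.00000144 + 0.0000674 + 0.00000926 = 4.5159e-04 /h
MTBF = 1 / λ_sys = 2210 h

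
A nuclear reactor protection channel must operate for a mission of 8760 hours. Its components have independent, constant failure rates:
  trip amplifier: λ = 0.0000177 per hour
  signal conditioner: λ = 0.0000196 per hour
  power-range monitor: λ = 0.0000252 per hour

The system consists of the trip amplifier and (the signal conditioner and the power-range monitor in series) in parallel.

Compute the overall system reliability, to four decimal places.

R(trip amplifier) = exp(−0.0000177 × 8760) = 0.856371
R(signal conditioner) = exp(−0.0000196 × 8760) = 0.842235
R(power-range monitor) = exp(−0.0000252 × 8760) = 0.801916
Series (signal conditioner and power-range monitor): 0.842235 × 0.801916 = 0.675402
Parallel (trip amplifier and [0.675402]): 1 − (1 − 0.856371)(1 − 0.675402) = 0.9534

0.9534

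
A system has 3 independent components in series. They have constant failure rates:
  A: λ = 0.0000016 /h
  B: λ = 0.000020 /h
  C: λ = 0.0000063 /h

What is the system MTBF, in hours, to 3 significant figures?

35800

Series of exponential components: λ_sys = Σ λ_i
λ_sys = 0.0000016 + 0.000020 + 0.0000063 = 2.7900e-05 /h
MTBF = 1 / λ_sys = 35800 h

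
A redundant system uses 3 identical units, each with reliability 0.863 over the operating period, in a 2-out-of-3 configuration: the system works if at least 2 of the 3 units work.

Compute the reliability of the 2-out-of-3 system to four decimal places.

R = Σ_{i=2}^{3} C(3,i) p^i (1−p)^{3−i} with p = 0.863
C(3,2)·0.863^2·0.137^1 = 0.306100
C(3,3)·0.863^3·0.137^0 = 0.642736
Sum = 0.9488

0.9488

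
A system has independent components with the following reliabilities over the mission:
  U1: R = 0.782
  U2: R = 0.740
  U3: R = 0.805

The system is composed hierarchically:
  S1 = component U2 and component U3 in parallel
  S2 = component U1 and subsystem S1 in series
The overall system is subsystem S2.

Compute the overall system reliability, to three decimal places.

0.742

Parallel (U2 and U3): 1 − (1 − 0.74000)(1 − 0.80500) = 0.94930
Series (U1 and [0.94930]): 0.78200 × 0.94930 = 0.742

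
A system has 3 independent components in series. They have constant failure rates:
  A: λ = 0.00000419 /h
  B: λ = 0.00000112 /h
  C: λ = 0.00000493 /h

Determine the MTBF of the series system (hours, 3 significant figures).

97700

Series of exponential components: λ_sys = Σ λ_i
λ_sys = 0.00000419 + 0.00000112 + 0.00000493 = 1.0240e-05 /h
MTBF = 1 / λ_sys = 97700 h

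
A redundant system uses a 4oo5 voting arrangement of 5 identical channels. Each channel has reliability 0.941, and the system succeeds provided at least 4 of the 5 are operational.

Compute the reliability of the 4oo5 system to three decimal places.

0.969

R = Σ_{i=4}^{5} C(5,i) p^i (1−p)^{5−i} with p = 0.941
C(5,4)·0.941^4·0.059^1 = 0.23130
C(5,5)·0.941^5·0.059^0 = 0.73782
Sum = 0.969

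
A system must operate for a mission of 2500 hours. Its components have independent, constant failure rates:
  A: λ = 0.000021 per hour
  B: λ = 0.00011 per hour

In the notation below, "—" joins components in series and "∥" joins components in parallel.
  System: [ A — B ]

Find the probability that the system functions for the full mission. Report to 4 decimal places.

0.7207

R(A) = exp(−0.000021 × 2500) = 0.948854
R(B) = exp(−0.00011 × 2500) = 0.759572
Series (A and B): 0.948854 × 0.759572 = 0.7207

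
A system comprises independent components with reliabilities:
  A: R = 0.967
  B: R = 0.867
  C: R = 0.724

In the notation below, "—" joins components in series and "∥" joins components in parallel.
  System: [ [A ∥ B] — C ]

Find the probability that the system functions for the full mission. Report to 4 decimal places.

Parallel (A and B): 1 − (1 − 0.967000)(1 − 0.867000) = 0.995611
Series ([0.995611] and C): 0.995611 × 0.724000 = 0.7208

0.7208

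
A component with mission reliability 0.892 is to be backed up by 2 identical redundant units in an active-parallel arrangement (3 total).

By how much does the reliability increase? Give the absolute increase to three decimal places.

R_before = 0.892
R_after = 1 − (1 − 0.892)^3 = 0.999
ΔR = 0.999 − 0.892 = 0.107

0.107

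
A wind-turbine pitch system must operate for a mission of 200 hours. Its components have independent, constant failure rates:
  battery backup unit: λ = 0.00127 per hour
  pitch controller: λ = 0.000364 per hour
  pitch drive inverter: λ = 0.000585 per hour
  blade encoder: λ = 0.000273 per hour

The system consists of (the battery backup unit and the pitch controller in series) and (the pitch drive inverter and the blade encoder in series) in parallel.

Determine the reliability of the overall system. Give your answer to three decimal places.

0.956

R(battery backup unit) = exp(−0.00127 × 200) = 0.77569
R(pitch controller) = exp(−0.000364 × 200) = 0.92979
R(pitch drive inverter) = exp(−0.000585 × 200) = 0.88959
R(blade encoder) = exp(−0.000273 × 200) = 0.94686
Series (battery backup unit and pitch controller): 0.77569 × 0.92979 = 0.72123
Series (pitch drive inverter and blade encoder): 0.88959 × 0.94686 = 0.84232
Parallel ([0.72123] and [0.84232]): 1 − (1 − 0.72123)(1 − 0.84232) = 0.956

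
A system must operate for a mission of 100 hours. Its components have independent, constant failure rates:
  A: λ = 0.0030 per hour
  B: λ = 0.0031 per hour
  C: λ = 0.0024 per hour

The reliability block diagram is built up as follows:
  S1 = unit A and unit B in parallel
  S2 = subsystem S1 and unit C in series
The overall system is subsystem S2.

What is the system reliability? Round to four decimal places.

R(A) = exp(−0.0030 × 100) = 0.740818
R(B) = exp(−0.0031 × 100) = 0.733447
R(C) = exp(−0.0024 × 100) = 0.786628
Parallel (A and B): 1 − (1 − 0.740818)(1 − 0.733447) = 0.930914
Series ([0.930914] and C): 0.930914 × 0.786628 = 0.7323

0.7323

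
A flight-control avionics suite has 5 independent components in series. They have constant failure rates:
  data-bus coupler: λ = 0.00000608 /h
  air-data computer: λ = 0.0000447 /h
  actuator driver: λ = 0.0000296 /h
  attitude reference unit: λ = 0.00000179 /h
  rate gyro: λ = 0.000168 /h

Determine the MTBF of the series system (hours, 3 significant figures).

4000

Series of exponential components: λ_sys = Σ λ_i
λ_sys = 0.00000608 + 0.0000447 + 0.0000296 + 0.00000179 + 0.000168 = 2.5017e-04 /h
MTBF = 1 / λ_sys = 4000 h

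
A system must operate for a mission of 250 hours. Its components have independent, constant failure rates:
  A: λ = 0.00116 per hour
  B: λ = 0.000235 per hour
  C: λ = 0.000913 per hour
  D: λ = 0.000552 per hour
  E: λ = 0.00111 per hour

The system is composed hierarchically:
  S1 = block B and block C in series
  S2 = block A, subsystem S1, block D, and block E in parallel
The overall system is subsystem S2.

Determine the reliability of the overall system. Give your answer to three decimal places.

R(A) = exp(−0.00116 × 250) = 0.74826
R(B) = exp(−0.000235 × 250) = 0.94294
R(C) = exp(−0.000913 × 250) = 0.79593
R(D) = exp(−0.000552 × 250) = 0.87110
R(E) = exp(−0.00111 × 250) = 0.75768
Series (B and C): 0.94294 × 0.79593 = 0.75051
Parallel (A, [0.75051], D, and E): 1 − (1 − 0.74826)(1 − 0.75051)(1 − 0.87110)(1 − 0.75768) = 0.998

0.998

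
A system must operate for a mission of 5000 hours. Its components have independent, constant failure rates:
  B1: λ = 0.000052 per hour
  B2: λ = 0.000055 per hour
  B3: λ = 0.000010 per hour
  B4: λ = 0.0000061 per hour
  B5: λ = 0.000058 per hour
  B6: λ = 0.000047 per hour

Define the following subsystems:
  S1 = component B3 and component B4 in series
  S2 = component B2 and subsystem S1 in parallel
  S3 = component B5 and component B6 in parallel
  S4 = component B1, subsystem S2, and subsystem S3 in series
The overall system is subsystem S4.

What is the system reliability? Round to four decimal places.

R(B1) = exp(−0.000052 × 5000) = 0.771052
R(B2) = exp(−0.000055 × 5000) = 0.759572
R(B3) = exp(−0.000010 × 5000) = 0.951229
R(B4) = exp(−0.0000061 × 5000) = 0.969960
R(B5) = exp(−0.000058 × 5000) = 0.748264
R(B6) = exp(−0.000047 × 5000) = 0.790571
Series (B3 and B4): 0.951229 × 0.969960 = 0.922654
Parallel (B2 and [0.922654]): 1 − (1 − 0.759572)(1 − 0.922654) = 0.981404
Parallel (B5 and B6): 1 − (1 − 0.748264)(1 − 0.790571) = 0.947279
Series (B1, [0.981404], and [0.947279]): 0.771052 × 0.981404 × 0.947279 = 0.7168

0.7168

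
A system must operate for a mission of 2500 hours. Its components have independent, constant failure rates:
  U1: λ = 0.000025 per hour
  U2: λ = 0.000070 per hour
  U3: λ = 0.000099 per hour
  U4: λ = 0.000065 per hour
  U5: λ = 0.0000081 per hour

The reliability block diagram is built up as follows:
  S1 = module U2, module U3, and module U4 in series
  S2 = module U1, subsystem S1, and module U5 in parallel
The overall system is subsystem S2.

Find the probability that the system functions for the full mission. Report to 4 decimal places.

R(U1) = exp(−0.000025 × 2500) = 0.939413
R(U2) = exp(−0.000070 × 2500) = 0.839457
R(U3) = exp(−0.000099 × 2500) = 0.780750
R(U4) = exp(−0.000065 × 2500) = 0.850016
R(U5) = exp(−0.0000081 × 2500) = 0.979954
Series (U2, U3, and U4): 0.839457 × 0.780750 × 0.850016 = 0.557106
Parallel (U1, [0.557106], and U5): 1 − (1 − 0.939413)(1 − 0.557106)(1 − 0.979954) = 0.9995

0.9995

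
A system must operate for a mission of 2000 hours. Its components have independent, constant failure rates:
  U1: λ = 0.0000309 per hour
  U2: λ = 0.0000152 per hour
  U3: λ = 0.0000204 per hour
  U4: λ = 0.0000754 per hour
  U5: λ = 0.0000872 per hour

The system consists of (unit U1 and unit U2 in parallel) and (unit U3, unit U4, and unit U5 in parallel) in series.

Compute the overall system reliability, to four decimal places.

0.9973

R(U1) = exp(−0.0000309 × 2000) = 0.940071
R(U2) = exp(−0.0000152 × 2000) = 0.970057
R(U3) = exp(−0.0000204 × 2000) = 0.960021
R(U4) = exp(−0.0000754 × 2000) = 0.860020
R(U5) = exp(−0.0000872 × 2000) = 0.839961
Parallel (U1 and U2): 1 − (1 − 0.940071)(1 − 0.970057) = 0.998206
Parallel (U3, U4, and U5): 1 − (1 − 0.960021)(1 − 0.860020)(1 − 0.839961) = 0.999104
Series ([0.998206] and [0.999104]): 0.998206 × 0.999104 = 0.9973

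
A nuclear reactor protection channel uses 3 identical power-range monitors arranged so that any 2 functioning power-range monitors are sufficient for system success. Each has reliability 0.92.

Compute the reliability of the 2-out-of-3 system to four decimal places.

R = Σ_{i=2}^{3} C(3,i) p^i (1−p)^{3−i} with p = 0.92
C(3,2)·0.92^2·0.08^1 = 0.203136
C(3,3)·0.92^3·0.08^0 = 0.778688
Sum = 0.9818

0.9818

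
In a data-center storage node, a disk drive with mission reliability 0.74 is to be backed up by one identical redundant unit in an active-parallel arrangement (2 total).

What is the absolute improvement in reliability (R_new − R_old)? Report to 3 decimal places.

0.192

R_before = 0.74
R_after = 1 − (1 − 0.74)^2 = 0.932
ΔR = 0.932 − 0.74 = 0.192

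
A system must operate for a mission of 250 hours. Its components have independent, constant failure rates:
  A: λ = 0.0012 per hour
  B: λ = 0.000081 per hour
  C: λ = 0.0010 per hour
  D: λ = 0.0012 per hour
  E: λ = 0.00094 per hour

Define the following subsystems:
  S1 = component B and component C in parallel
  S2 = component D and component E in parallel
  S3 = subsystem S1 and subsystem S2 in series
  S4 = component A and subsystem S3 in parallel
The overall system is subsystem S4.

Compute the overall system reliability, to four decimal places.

0.9848

R(A) = exp(−0.0012 × 250) = 0.740818
R(B) = exp(−0.000081 × 250) = 0.979954
R(C) = exp(−0.0010 × 250) = 0.778801
R(D) = exp(−0.0012 × 250) = 0.740818
R(E) = exp(−0.00094 × 250) = 0.790571
Parallel (B and C): 1 − (1 − 0.979954)(1 − 0.778801) = 0.995566
Parallel (D and E): 1 − (1 − 0.740818)(1 − 0.790571) = 0.945720
Series ([0.995566] and [0.945720]): 0.995566 × 0.945720 = 0.941527
Parallel (A and [0.941527]): 1 − (1 − 0.740818)(1 − 0.941527) = 0.9848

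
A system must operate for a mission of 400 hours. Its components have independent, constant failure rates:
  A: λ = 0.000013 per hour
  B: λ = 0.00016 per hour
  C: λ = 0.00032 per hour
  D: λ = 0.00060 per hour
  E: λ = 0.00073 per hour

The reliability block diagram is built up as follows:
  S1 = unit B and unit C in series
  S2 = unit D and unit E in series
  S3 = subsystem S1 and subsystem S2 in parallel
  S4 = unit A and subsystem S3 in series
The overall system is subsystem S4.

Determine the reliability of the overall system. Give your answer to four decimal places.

0.9231

R(A) = exp(−0.000013 × 400) = 0.994813
R(B) = exp(−0.00016 × 400) = 0.938005
R(C) = exp(−0.00032 × 400) = 0.879853
R(D) = exp(−0.00060 × 400) = 0.786628
R(E) = exp(−0.00073 × 400) = 0.746769
Series (B and C): 0.938005 × 0.879853 = 0.825307
Series (D and E): 0.786628 × 0.746769 = 0.587429
Parallel ([0.825307] and [0.587429]): 1 − (1 − 0.825307)(1 − 0.587429) = 0.927927
Series (A and [0.927927]): 0.994813 × 0.927927 = 0.9231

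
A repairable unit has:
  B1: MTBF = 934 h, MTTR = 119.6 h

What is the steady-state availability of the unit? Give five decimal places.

A(B1) = MTBF/(MTBF+MTTR) = 934/(934+119.6) = 0.88648

0.88648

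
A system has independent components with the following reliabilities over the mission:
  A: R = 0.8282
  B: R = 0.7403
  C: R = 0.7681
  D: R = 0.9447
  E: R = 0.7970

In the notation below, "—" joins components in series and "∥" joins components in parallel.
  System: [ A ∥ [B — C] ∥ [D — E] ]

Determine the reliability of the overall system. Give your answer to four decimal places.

Series (B and C): 0.740300 × 0.768100 = 0.568624
Series (D and E): 0.944700 × 0.797000 = 0.752926
Parallel (A, [0.568624], and [0.752926]): 1 − (1 − 0.828200)(1 − 0.568624)(1 − 0.752926) = 0.9817

0.9817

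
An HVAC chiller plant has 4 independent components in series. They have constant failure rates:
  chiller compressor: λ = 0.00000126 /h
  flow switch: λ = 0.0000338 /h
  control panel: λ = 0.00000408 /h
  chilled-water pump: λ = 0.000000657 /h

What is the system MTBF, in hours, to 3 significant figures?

25100

Series of exponential components: λ_sys = Σ λ_i
λ_sys = 0.00000126 + 0.0000338 + 0.00000408 + 0.000000657 = 3.9797e-05 /h
MTBF = 1 / λ_sys = 25100 h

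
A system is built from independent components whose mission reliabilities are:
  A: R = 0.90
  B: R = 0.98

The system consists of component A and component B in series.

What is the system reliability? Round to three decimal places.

0.882

Series (A and B): 0.90000 × 0.98000 = 0.882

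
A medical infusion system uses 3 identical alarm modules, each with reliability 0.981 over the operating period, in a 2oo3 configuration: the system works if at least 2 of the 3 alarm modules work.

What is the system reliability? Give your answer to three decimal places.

0.999

R = Σ_{i=2}^{3} C(3,i) p^i (1−p)^{3−i} with p = 0.981
C(3,2)·0.981^2·0.019^1 = 0.05485
C(3,3)·0.981^3·0.019^0 = 0.94408
Sum = 0.999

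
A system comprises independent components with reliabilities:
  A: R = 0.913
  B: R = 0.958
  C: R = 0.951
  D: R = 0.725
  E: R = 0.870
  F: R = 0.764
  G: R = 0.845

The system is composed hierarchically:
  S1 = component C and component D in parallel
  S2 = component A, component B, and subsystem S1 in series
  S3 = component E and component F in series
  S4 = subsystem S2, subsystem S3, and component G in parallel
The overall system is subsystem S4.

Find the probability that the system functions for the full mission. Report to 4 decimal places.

Parallel (C and D): 1 − (1 − 0.951000)(1 − 0.725000) = 0.986525
Series (A, B, and [0.986525]): 0.913000 × 0.958000 × 0.986525 = 0.862868
Series (E and F): 0.870000 × 0.764000 = 0.664680
Parallel ([0.862868], [0.664680], and G): 1 − (1 − 0.862868)(1 − 0.664680)(1 − 0.845000) = 0.9929

0.9929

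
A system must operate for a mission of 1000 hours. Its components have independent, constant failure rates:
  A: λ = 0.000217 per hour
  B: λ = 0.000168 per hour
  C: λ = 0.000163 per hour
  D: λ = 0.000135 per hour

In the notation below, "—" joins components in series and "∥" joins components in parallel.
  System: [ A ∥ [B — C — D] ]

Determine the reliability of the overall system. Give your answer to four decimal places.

R(A) = exp(−0.000217 × 1000) = 0.804930
R(B) = exp(−0.000168 × 1000) = 0.845354
R(C) = exp(−0.000163 × 1000) = 0.849591
R(D) = exp(−0.000135 × 1000) = 0.873716
Series (B, C, and D): 0.845354 × 0.849591 × 0.873716 = 0.627507
Parallel (A and [0.627507]): 1 − (1 − 0.804930)(1 − 0.627507) = 0.9273

0.9273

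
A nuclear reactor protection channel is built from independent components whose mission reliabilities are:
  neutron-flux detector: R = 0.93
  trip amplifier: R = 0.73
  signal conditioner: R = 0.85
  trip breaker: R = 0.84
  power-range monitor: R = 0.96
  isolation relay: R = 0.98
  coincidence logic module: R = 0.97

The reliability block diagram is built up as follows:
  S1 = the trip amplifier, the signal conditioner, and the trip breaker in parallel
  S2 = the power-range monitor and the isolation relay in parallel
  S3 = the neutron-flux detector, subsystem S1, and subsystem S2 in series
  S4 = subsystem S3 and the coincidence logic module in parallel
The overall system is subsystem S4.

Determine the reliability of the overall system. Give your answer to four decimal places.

Parallel (trip amplifier, signal conditioner, and trip breaker): 1 − (1 − 0.730000)(1 − 0.850000)(1 − 0.840000) = 0.993520
Parallel (power-range monitor and isolation relay): 1 − (1 − 0.960000)(1 − 0.980000) = 0.999200
Series (neutron-flux detector, [0.993520], and [0.999200]): 0.930000 × 0.993520 × 0.999200 = 0.923234
Parallel ([0.923234] and coincidence logic module): 1 − (1 − 0.923234)(1 − 0.970000) = 0.9977

0.9977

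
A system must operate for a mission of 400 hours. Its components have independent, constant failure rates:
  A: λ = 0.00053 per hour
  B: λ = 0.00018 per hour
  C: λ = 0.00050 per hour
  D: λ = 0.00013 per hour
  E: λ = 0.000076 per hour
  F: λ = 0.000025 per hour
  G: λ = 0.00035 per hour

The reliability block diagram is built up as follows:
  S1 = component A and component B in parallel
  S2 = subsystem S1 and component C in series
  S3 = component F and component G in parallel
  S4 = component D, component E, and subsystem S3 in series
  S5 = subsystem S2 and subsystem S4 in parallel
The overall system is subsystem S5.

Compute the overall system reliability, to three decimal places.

0.985

R(A) = exp(−0.00053 × 400) = 0.80896
R(B) = exp(−0.00018 × 400) = 0.93053
R(C) = exp(−0.00050 × 400) = 0.81873
R(D) = exp(−0.00013 × 400) = 0.94933
R(E) = exp(−0.000076 × 400) = 0.97006
R(F) = exp(−0.000025 × 400) = 0.99005
R(G) = exp(−0.00035 × 400) = 0.86936
Parallel (A and B): 1 − (1 − 0.80896)(1 − 0.93053) = 0.98673
Series ([0.98673] and C): 0.98673 × 0.81873 = 0.80787
Parallel (F and G): 1 − (1 − 0.99005)(1 − 0.86936) = 0.99870
Series (D, E, and [0.99870]): 0.94933 × 0.97006 × 0.99870 = 0.91971
Parallel ([0.80787] and [0.91971]): 1 − (1 − 0.80787)(1 − 0.91971) = 0.985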